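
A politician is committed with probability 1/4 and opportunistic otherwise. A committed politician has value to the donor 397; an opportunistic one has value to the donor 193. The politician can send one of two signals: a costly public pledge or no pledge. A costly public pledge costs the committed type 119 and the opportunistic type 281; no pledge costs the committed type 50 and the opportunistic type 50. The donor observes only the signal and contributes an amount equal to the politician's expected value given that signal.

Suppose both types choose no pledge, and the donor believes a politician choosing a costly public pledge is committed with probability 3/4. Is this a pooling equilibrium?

No

At the pooled signal (no pledge) the donor holds the prior 1/4 and pays 1/4·397 + 3/4·193 = 244. Off-path (pledge) belief 3/4 gives 3/4·397 + 1/4·193 = 346.
Committed: no pledge gives 244 − 50 = 194; pledge gives 346 − 119 = 227. Deviates. ✗
Opportunistic: no pledge gives 244 − 50 = 194; pledge gives 346 − 281 = 65. Stays. ✓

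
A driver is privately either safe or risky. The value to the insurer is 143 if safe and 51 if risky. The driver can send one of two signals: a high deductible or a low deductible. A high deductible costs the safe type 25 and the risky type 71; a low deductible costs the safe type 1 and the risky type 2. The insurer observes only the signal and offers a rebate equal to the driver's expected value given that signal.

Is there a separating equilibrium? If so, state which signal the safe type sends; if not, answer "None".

None

Try safe → high deductible, risky → low deductible:
  If types separate, high deductible earns payment 143 and low deductible earns 51.
  Safe: high deductible gives 143 − 25 = 118; low deductible gives 51 − 1 = 50. No deviation. ✓
  Risky: low deductible gives 51 − 2 = 49; high deductible gives 143 − 71 = 72. Would deviate. ✗
Try safe → low deductible, risky → high deductible:
  If types separate, low deductible earns payment 143 and high deductible earns 51.
  Safe: low deductible gives 143 − 1 = 142; high deductible gives 51 − 25 = 26. No deviation. ✓
  Risky: high deductible gives 51 − 71 = -20; low deductible gives 143 − 2 = 141. Would deviate. ✗
Neither assignment is incentive-compatible.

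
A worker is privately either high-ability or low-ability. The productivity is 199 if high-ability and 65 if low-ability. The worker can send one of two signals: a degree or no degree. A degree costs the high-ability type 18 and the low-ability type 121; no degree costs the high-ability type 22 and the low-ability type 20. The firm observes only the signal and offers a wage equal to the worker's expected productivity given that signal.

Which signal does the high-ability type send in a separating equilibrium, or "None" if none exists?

Try high-ability → degree, low-ability → no degree:
  If types separate, degree earns payment 199 and no degree earns 65.
  High-ability: degree gives 199 − 18 = 181; no degree gives 65 − 22 = 43. No deviation. ✓
  Low-ability: no degree gives 65 − 20 = 45; degree gives 199 − 121 = 78. Would deviate. ✗
Try high-ability → no degree, low-ability → degree:
  If types separate, no degree earns payment 199 and degree earns 65.
  High-ability: no degree gives 199 − 22 = 177; degree gives 65 − 18 = 47. No deviation. ✓
  Low-ability: degree gives 65 − 121 = -56; no degree gives 199 − 20 = 179. Would deviate. ✗
Neither assignment is incentive-compatible.

None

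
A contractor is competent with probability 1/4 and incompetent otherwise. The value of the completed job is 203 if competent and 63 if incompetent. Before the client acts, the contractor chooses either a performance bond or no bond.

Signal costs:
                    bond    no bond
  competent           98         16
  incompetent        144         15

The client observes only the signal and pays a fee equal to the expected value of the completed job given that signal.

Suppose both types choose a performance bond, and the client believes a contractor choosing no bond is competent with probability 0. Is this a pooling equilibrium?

No

At the pooled signal (bond) the client holds the prior 1/4 and pays 1/4·203 + 3/4·63 = 98. Off-path (no bond) belief 0 gives 0·203 + 1·63 = 63.
Competent: bond gives 98 − 98 = 0; no bond gives 63 − 16 = 47. Deviates. ✗
Incompetent: bond gives 98 − 144 = -46; no bond gives 63 − 15 = 48. Deviates. ✗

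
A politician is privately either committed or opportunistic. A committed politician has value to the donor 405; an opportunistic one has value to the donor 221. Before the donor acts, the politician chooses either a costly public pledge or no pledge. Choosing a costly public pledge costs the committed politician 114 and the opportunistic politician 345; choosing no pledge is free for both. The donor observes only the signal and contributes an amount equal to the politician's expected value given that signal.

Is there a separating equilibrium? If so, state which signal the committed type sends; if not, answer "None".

pledge

Try committed → pledge, opportunistic → no pledge:
  Under separation the donor infers type exactly: pledge → committed (pays 405), no pledge → opportunistic (pays 221).
  Committed: pledge gives 405 − 114 = 291; no pledge gives 221 − 0 = 221. No deviation. ✓
  Opportunistic: no pledge gives 221 − 0 = 221; pledge gives 405 − 345 = 60. No deviation. ✓
Both hold — the committed type sends pledge.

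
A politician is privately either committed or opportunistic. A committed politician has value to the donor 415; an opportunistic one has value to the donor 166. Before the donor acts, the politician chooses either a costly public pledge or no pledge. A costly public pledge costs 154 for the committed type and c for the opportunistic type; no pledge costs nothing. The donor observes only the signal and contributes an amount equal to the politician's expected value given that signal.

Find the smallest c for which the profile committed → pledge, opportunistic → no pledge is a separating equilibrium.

Under separation: pledge → committed (pays 415); no pledge → opportunistic (pays 166).
Committed: 415 − 154 = 261 ≥ 166 − 0 = 166. Holds regardless of c. ✓
Opportunistic: 166 − 0 ≥ 415 − c, so c ≥ 415 − 166 = 249.

249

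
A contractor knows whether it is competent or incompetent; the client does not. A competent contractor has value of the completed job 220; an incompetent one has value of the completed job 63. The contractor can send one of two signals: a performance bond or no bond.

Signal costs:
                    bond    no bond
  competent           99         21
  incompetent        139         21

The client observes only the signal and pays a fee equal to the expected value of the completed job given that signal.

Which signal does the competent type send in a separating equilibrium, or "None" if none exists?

Try competent → bond, incompetent → no bond:
  Under separation the client infers type exactly: bond → competent (pays 220), no bond → incompetent (pays 63).
  Competent: bond gives 220 − 99 = 121; no bond gives 63 − 21 = 42. No deviation. ✓
  Incompetent: no bond gives 63 − 21 = 42; bond gives 220 − 139 = 81. Would deviate. ✗
Try competent → no bond, incompetent → bond:
  Under separation the client infers type exactly: no bond → competent (pays 220), bond → incompetent (pays 63).
  Competent: no bond gives 220 − 21 = 199; bond gives 63 − 99 = -36. No deviation. ✓
  Incompetent: bond gives 63 − 139 = -76; no bond gives 220 − 21 = 199. Would deviate. ✗
Neither assignment is incentive-compatible.

None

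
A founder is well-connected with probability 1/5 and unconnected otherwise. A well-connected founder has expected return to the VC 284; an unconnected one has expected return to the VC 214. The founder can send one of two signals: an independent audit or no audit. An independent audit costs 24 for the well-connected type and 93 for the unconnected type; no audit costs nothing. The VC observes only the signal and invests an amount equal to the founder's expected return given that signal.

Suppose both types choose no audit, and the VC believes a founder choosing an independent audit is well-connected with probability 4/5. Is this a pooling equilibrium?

No

At the pooled signal (no audit) the VC holds the prior 1/5 and pays 1/5·284 + 4/5·214 = 228. Off-path (audit) belief 4/5 gives 4/5·284 + 1/5·214 = 270.
Well-connected: no audit gives 228 − 0 = 228; audit gives 270 − 24 = 246. Deviates. ✗
Unconnected: no audit gives 228 − 0 = 228; audit gives 270 − 93 = 177. Stays. ✓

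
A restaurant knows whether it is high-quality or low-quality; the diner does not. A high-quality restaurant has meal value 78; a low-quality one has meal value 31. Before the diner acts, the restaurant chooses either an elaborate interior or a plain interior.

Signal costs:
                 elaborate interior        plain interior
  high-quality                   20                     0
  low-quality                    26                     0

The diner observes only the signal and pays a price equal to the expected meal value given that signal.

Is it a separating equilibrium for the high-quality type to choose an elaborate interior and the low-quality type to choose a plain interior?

No

If types separate, elaborate interior earns payment 78 and plain interior earns 31.
High-quality: elaborate interior gives 78 − 20 = 58; plain interior gives 31 − 0 = 31. No deviation. ✓
Low-quality: plain interior gives 31 − 0 = 31; elaborate interior gives 78 − 26 = 52. Would deviate. ✗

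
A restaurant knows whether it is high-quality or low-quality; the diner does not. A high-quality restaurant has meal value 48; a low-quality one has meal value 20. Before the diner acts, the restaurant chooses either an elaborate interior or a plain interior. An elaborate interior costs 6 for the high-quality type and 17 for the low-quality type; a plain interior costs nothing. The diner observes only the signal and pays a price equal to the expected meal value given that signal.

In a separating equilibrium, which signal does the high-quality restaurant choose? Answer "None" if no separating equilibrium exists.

Try high-quality → elaborate interior, low-quality → plain interior:
  If types separate, elaborate interior earns payment 48 and plain interior earns 20.
  High-quality: elaborate interior gives 48 − 6 = 42; plain interior gives 20 − 0 = 20. No deviation. ✓
  Low-quality: plain interior gives 20 − 0 = 20; elaborate interior gives 48 − 17 = 31. Would deviate. ✗
Try high-quality → plain interior, low-quality → elaborate interior:
  If types separate, plain interior earns payment 48 and elaborate interior earns 20.
  High-quality: plain interior gives 48 − 0 = 48; elaborate interior gives 20 − 6 = 14. No deviation. ✓
  Low-quality: elaborate interior gives 20 − 17 = 3; plain interior gives 48 − 0 = 48. Would deviate. ✗
Neither assignment is incentive-compatible.

None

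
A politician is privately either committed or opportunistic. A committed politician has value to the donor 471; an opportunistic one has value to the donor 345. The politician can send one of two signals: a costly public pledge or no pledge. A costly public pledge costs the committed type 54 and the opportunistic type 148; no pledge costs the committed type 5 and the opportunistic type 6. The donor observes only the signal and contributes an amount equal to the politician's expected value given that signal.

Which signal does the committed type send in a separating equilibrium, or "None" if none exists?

pledge

Try committed → pledge, opportunistic → no pledge:
  If types separate, pledge earns payment 471 and no pledge earns 345.
  Committed: pledge gives 471 − 54 = 417; no pledge gives 345 − 5 = 340. No deviation. ✓
  Opportunistic: no pledge gives 345 − 6 = 339; pledge gives 471 − 148 = 323. No deviation. ✓
Both hold — the committed type sends pledge.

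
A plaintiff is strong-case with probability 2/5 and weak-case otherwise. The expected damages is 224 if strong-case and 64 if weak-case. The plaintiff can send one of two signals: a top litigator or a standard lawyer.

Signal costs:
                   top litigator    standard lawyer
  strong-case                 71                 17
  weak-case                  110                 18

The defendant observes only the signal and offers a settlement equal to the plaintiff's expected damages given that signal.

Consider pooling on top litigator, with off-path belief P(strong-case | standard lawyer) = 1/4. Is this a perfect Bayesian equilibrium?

At the pooled signal (top litigator) the defendant holds the prior 2/5 and pays 2/5·224 + 3/5·64 = 128. Off-path (standard lawyer) belief 1/4 gives 1/4·224 + 3/4·64 = 104.
Strong-case: top litigator gives 128 − 71 = 57; standard lawyer gives 104 − 17 = 87. Deviates. ✗
Weak-case: top litigator gives 128 − 110 = 18; standard lawyer gives 104 − 18 = 86. Deviates. ✗

No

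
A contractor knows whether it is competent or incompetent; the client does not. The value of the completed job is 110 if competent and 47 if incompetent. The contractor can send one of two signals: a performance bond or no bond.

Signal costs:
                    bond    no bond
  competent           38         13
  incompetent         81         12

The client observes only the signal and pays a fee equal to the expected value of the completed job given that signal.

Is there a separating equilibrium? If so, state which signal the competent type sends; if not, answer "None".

Try competent → bond, incompetent → no bond:
  If types separate, bond earns payment 110 and no bond earns 47.
  Competent: bond gives 110 − 38 = 72; no bond gives 47 − 13 = 34. No deviation. ✓
  Incompetent: no bond gives 47 − 12 = 35; bond gives 110 − 81 = 29. No deviation. ✓
Both hold — the competent type sends bond.

bond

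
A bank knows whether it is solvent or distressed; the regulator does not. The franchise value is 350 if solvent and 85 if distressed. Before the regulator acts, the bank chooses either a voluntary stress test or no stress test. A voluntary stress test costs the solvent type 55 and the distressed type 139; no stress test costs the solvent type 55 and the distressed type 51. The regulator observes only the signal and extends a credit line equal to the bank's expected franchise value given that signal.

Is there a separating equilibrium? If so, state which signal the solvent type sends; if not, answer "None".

Try solvent → stress test, distressed → no stress test:
  If types separate, stress test earns payment 350 and no stress test earns 85.
  Solvent: stress test gives 350 − 55 = 295; no stress test gives 85 − 55 = 30. No deviation. ✓
  Distressed: no stress test gives 85 − 51 = 34; stress test gives 350 − 139 = 211. Would deviate. ✗
Try solvent → no stress test, distressed → stress test:
  If types separate, no stress test earns payment 350 and stress test earns 85.
  Solvent: no stress test gives 350 − 55 = 295; stress test gives 85 − 55 = 30. No deviation. ✓
  Distressed: stress test gives 85 − 139 = -54; no stress test gives 350 − 51 = 299. Would deviate. ✗
Neither assignment is incentive-compatible.

None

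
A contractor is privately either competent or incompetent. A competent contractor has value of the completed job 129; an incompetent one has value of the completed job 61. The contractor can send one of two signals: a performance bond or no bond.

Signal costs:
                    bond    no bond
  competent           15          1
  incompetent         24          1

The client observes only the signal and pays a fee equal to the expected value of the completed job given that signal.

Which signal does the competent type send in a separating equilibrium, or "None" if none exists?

Try competent → bond, incompetent → no bond:
  Under separation the client infers type exactly: bond → competent (pays 129), no bond → incompetent (pays 61).
  Competent: bond gives 129 − 15 = 114; no bond gives 61 − 1 = 60. No deviation. ✓
  Incompetent: no bond gives 61 − 1 = 60; bond gives 129 − 24 = 105. Would deviate. ✗
Try competent → no bond, incompetent → bond:
  Under separation the client infers type exactly: no bond → competent (pays 129), bond → incompetent (pays 61).
  Competent: no bond gives 129 − 1 = 128; bond gives 61 − 15 = 46. No deviation. ✓
  Incompetent: bond gives 61 − 24 = 37; no bond gives 129 − 1 = 128. Would deviate. ✗
Neither assignment is incentive-compatible.

None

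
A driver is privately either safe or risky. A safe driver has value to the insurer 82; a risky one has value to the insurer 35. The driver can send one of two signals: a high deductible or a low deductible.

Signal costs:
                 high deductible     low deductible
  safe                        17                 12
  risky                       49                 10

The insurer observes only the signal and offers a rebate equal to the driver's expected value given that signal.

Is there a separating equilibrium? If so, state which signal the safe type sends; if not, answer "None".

None

Try safe → high deductible, risky → low deductible:
  If types separate, high deductible earns payment 82 and low deductible earns 35.
  Safe: high deductible gives 82 − 17 = 65; low deductible gives 35 − 12 = 23. No deviation. ✓
  Risky: low deductible gives 35 − 10 = 25; high deductible gives 82 − 49 = 33. Would deviate. ✗
Try safe → low deductible, risky → high deductible:
  If types separate, low deductible earns payment 82 and high deductible earns 35.
  Safe: low deductible gives 82 − 12 = 70; high deductible gives 35 − 17 = 18. No deviation. ✓
  Risky: high deductible gives 35 − 49 = -14; low deductible gives 82 − 10 = 72. Would deviate. ✗
Neither assignment is incentive-compatible.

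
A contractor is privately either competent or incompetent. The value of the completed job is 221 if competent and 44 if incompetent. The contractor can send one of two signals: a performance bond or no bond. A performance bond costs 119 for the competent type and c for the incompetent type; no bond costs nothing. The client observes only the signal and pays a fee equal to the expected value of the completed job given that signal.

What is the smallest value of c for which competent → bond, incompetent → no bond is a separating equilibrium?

177

Under separation: bond → competent (pays 221); no bond → incompetent (pays 44).
Competent: 221 − 119 = 102 ≥ 44 − 0 = 44. Holds regardless of c. ✓
Incompetent: 44 − 0 ≥ 221 − c, so c ≥ 221 − 44 = 177.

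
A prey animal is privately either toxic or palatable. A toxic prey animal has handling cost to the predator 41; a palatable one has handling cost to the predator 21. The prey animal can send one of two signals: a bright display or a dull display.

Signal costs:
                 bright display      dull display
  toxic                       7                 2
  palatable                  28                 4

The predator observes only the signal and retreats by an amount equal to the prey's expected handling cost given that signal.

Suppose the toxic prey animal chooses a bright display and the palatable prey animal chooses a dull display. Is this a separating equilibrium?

If types separate, bright display earns payment 41 and dull display earns 21.
Toxic: bright display gives 41 − 7 = 34; dull display gives 21 − 2 = 19. No deviation. ✓
Palatable: dull display gives 21 − 4 = 17; bright display gives 41 − 28 = 13. No deviation. ✓
Both incentive constraints hold.

Yes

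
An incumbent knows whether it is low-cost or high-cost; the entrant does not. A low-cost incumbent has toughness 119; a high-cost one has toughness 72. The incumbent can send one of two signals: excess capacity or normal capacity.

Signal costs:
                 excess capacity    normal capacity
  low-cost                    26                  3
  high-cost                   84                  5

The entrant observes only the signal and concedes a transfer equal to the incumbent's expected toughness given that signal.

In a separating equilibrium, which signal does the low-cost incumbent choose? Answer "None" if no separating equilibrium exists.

excess capacity

Try low-cost → excess capacity, high-cost → normal capacity:
  Under separation the entrant infers type exactly: excess capacity → low-cost (pays 119), normal capacity → high-cost (pays 72).
  Low-cost: excess capacity gives 119 − 26 = 93; normal capacity gives 72 − 3 = 69. No deviation. ✓
  High-cost: normal capacity gives 72 − 5 = 67; excess capacity gives 119 − 84 = 35. No deviation. ✓
Both hold — the low-cost type sends excess capacity.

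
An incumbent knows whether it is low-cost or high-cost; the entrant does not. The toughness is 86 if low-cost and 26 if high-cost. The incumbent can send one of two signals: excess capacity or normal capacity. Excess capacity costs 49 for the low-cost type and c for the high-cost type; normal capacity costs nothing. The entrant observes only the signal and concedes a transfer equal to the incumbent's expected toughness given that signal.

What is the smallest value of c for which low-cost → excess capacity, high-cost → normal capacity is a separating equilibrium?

60

Under separation: excess capacity → low-cost (pays 86); normal capacity → high-cost (pays 26).
Low-cost: 86 − 49 = 37 ≥ 26 − 0 = 26. Holds regardless of c. ✓
High-cost: 26 − 0 ≥ 86 − c, so c ≥ 86 − 26 = 60.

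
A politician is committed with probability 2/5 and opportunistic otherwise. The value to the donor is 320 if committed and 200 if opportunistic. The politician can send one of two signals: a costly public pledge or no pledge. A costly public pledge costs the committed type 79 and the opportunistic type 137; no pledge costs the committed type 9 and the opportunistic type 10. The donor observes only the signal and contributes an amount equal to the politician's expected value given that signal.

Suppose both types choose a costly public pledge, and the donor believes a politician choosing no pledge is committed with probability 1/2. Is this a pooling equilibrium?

No

On the equilibrium path (pledge) the donor holds the prior 2/5 and pays 2/5·320 + 3/5·200 = 248. Off-path (no pledge) belief 1/2 gives 1/2·320 + 1/2·200 = 260.
Committed: pledge gives 248 − 79 = 169; no pledge gives 260 − 9 = 251. Deviates. ✗
Opportunistic: pledge gives 248 − 137 = 111; no pledge gives 260 − 10 = 250. Deviates. ✗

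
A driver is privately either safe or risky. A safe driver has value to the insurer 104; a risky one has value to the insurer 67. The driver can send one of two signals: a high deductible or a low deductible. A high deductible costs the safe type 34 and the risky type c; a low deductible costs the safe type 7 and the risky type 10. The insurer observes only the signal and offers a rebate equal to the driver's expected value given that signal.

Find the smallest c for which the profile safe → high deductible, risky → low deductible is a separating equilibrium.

47

Under separation: high deductible → safe (pays 104); low deductible → risky (pays 67).
Safe: 104 − 34 = 70 ≥ 67 − 7 = 60. Holds regardless of c. ✓
Risky: 67 − 10 ≥ 104 − c, so c ≥ 104 − 57 = 47.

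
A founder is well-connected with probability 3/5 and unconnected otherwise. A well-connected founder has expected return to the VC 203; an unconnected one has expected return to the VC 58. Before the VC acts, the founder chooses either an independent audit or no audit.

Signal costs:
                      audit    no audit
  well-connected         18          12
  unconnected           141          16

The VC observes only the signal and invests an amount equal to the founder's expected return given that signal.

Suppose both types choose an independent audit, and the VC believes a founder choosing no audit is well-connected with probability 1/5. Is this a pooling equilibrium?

No

At the pooled signal (audit) the VC holds the prior 3/5 and pays 3/5·203 + 2/5·58 = 145. Off-path (no audit) belief 1/5 gives 1/5·203 + 4/5·58 = 87.
Well-connected: audit gives 145 − 18 = 127; no audit gives 87 − 12 = 75. Stays. ✓
Unconnected: audit gives 145 − 141 = 4; no audit gives 87 − 16 = 71. Deviates. ✗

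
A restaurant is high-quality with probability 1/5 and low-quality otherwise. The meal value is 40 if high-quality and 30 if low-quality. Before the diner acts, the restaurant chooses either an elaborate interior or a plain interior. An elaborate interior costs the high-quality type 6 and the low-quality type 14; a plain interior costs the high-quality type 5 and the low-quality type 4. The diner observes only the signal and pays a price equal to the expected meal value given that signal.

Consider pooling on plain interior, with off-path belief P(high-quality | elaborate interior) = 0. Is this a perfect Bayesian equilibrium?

Yes

On the equilibrium path (plain interior) the diner holds the prior 1/5 and pays 1/5·40 + 4/5·30 = 32. Off-path (elaborate interior) belief 0 gives 0·40 + 1·30 = 30.
High-quality: plain interior gives 32 − 5 = 27; elaborate interior gives 30 − 6 = 24. Stays. ✓
Low-quality: plain interior gives 32 − 4 = 28; elaborate interior gives 30 − 14 = 16. Stays. ✓
Beliefs are Bayes-consistent on-path and both types best-respond.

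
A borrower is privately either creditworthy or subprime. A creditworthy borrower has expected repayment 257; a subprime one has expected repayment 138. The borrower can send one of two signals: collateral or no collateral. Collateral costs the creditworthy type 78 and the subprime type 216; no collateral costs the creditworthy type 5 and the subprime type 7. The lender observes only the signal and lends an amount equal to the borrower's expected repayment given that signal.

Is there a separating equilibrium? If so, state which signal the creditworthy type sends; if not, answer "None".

collateral

Try creditworthy → collateral, subprime → no collateral:
  Under separation the lender infers type exactly: collateral → creditworthy (pays 257), no collateral → subprime (pays 138).
  Creditworthy: collateral gives 257 − 78 = 179; no collateral gives 138 − 5 = 133. No deviation. ✓
  Subprime: no collateral gives 138 − 7 = 131; collateral gives 257 − 216 = 41. No deviation. ✓
Both hold — the creditworthy type sends collateral.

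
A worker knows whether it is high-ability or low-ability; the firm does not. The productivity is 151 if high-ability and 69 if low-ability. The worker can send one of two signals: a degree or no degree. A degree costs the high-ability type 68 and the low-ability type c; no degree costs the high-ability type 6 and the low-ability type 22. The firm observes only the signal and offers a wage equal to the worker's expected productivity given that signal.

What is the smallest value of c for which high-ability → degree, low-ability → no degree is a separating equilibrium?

104

Under separation: degree → high-ability (pays 151); no degree → low-ability (pays 69).
High-ability: 151 − 68 = 83 ≥ 69 − 6 = 63. Holds regardless of c. ✓
Low-ability: 69 − 22 ≥ 151 − c, so c ≥ 151 − 47 = 104.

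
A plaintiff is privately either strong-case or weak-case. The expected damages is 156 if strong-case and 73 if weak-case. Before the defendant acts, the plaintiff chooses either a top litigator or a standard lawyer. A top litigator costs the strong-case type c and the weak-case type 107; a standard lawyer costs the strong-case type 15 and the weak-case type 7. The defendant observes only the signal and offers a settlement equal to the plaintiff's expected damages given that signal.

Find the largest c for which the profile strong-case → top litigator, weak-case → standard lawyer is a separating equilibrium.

98

Under separation: top litigator → strong-case (pays 156); standard lawyer → weak-case (pays 73).
Weak-case: 73 − 7 = 66 ≥ 156 − 107 = 49. Holds regardless of c. ✓
Strong-case: 156 − c ≥ 73 − 15, so c ≤ 156 − 58 = 98.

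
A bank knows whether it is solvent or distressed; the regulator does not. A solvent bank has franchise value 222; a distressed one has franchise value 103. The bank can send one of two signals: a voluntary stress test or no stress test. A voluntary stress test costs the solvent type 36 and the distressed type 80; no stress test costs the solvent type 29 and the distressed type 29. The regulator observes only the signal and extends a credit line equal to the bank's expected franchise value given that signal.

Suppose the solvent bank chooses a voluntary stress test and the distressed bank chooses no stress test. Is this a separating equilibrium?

If types separate, stress test earns payment 222 and no stress test earns 103.
Solvent: stress test gives 222 − 36 = 186; no stress test gives 103 − 29 = 74. No deviation. ✓
Distressed: no stress test gives 103 − 29 = 74; stress test gives 222 − 80 = 142. Would deviate. ✗

No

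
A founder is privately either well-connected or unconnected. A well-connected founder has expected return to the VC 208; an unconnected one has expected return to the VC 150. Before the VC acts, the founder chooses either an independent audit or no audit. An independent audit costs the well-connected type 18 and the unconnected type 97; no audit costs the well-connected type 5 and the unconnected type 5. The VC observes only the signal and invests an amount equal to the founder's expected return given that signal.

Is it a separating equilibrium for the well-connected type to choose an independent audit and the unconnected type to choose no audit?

Yes

Under separation the VC infers type exactly: audit → well-connected (pays 208), no audit → unconnected (pays 150).
Well-connected: audit gives 208 − 18 = 190; no audit gives 150 − 5 = 145. No deviation. ✓
Unconnected: no audit gives 150 − 5 = 145; audit gives 208 − 97 = 111. No deviation. ✓
Neither type gains from mimicking the other.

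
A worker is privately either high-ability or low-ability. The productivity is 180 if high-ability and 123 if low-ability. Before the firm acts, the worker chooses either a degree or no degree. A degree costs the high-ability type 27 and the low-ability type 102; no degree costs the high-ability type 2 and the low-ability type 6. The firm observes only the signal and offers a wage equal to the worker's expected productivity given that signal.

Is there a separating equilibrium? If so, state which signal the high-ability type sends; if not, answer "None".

Try high-ability → degree, low-ability → no degree:
  Under separation the firm infers type exactly: degree → high-ability (pays 180), no degree → low-ability (pays 123).
  High-ability: degree gives 180 − 27 = 153; no degree gives 123 − 2 = 121. No deviation. ✓
  Low-ability: no degree gives 123 − 6 = 117; degree gives 180 − 102 = 78. No deviation. ✓
Both hold — the high-ability type sends degree.

degree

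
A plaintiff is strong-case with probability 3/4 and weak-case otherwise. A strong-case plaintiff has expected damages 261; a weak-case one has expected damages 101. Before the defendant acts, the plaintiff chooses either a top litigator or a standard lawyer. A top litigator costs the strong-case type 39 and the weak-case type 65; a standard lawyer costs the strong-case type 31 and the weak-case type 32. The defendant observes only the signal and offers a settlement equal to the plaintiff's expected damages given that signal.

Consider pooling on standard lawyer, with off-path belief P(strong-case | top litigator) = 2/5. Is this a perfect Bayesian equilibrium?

At the pooled signal (standard lawyer) the defendant holds the prior 3/4 and pays 3/4·261 + 1/4·101 = 221. Off-path (top litigator) belief 2/5 gives 2/5·261 + 3/5·101 = 165.
Strong-case: standard lawyer gives 221 − 31 = 190; top litigator gives 165 − 39 = 126. Stays. ✓
Weak-case: standard lawyer gives 221 − 32 = 189; top litigator gives 165 − 65 = 100. Stays. ✓

Yes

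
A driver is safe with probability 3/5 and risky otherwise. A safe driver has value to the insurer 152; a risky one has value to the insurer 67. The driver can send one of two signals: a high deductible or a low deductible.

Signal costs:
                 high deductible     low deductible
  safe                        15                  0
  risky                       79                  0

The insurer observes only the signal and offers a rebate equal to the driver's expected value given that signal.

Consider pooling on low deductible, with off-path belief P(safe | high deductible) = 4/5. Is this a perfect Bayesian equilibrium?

At the pooled signal (low deductible) the insurer holds the prior 3/5 and pays 3/5·152 + 2/5·67 = 118. Off-path (high deductible) belief 4/5 gives 4/5·152 + 1/5·67 = 135.
Safe: low deductible gives 118 − 0 = 118; high deductible gives 135 − 15 = 120. Deviates. ✗
Risky: low deductible gives 118 − 0 = 118; high deductible gives 135 − 79 = 56. Stays. ✓

No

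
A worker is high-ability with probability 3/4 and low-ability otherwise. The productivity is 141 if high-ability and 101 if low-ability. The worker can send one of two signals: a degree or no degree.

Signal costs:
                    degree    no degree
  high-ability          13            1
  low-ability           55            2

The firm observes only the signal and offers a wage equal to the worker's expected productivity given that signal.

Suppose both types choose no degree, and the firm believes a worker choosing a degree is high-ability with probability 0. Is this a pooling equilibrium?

At the pooled signal (no degree) the firm holds the prior 3/4 and pays 3/4·141 + 1/4·101 = 131. Off-path (degree) belief 0 gives 0·141 + 1·101 = 101.
High-ability: no degree gives 131 − 1 = 130; degree gives 101 − 13 = 88. Stays. ✓
Low-ability: no degree gives 131 − 2 = 129; degree gives 101 − 55 = 46. Stays. ✓

Yes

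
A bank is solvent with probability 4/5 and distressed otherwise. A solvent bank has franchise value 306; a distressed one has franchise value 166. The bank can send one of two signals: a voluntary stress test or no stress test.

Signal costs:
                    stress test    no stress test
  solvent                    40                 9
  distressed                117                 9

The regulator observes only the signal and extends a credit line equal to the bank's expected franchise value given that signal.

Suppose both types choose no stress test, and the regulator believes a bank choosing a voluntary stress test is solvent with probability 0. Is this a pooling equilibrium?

Yes

At the pooled signal (no stress test) the regulator holds the prior 4/5 and pays 4/5·306 + 1/5·166 = 278. Off-path (stress test) belief 0 gives 0·306 + 1·166 = 166.
Solvent: no stress test gives 278 − 9 = 269; stress test gives 166 − 40 = 126. Stays. ✓
Distressed: no stress test gives 278 − 9 = 269; stress test gives 166 − 117 = 49. Stays. ✓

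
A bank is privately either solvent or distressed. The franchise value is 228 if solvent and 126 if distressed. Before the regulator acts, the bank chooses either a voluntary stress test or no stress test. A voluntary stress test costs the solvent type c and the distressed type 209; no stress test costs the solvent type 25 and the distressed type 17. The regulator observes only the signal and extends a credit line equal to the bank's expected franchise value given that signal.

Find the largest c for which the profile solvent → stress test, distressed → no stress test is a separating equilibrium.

127

Under separation: stress test → solvent (pays 228); no stress test → distressed (pays 126).
Distressed: 126 − 17 = 109 ≥ 228 − 209 = 19. Holds regardless of c. ✓
Solvent: 228 − c ≥ 126 − 25, so c ≤ 228 − 101 = 127.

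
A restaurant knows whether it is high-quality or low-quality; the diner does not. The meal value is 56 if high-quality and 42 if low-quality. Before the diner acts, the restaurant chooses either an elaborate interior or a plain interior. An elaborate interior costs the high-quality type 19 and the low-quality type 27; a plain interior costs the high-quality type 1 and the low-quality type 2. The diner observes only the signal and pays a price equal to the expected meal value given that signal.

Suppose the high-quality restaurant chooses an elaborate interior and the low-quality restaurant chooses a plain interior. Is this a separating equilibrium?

If types separate, elaborate interior earns payment 56 and plain interior earns 42.
High-quality: elaborate interior gives 56 − 19 = 37; plain interior gives 42 − 1 = 41. Would deviate. ✗
Low-quality: plain interior gives 42 − 2 = 40; elaborate interior gives 56 − 27 = 29. No deviation. ✓

No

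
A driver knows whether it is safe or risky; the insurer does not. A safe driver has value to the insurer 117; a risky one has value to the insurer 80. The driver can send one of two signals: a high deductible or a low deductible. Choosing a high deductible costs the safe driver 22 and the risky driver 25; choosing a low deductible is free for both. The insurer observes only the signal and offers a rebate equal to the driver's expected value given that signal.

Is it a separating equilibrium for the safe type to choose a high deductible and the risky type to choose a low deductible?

Under separation the insurer infers type exactly: high deductible → safe (pays 117), low deductible → risky (pays 80).
Safe: high deductible gives 117 − 22 = 95; low deductible gives 80 − 0 = 80. No deviation. ✓
Risky: low deductible gives 80 − 0 = 80; high deductible gives 117 − 25 = 92. Would deviate. ✗

No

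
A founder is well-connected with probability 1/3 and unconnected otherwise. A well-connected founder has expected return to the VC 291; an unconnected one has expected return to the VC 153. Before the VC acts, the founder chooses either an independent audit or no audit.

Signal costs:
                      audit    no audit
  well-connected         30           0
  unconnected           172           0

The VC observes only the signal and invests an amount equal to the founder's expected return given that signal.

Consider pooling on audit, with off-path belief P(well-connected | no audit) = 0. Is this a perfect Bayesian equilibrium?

No

At the pooled signal (audit) the VC holds the prior 1/3 and pays 1/3·291 + 2/3·153 = 199. Off-path (no audit) belief 0 gives 0·291 + 1·153 = 153.
Well-connected: audit gives 199 − 30 = 169; no audit gives 153 − 0 = 153. Stays. ✓
Unconnected: audit gives 199 − 172 = 27; no audit gives 153 − 0 = 153. Deviates. ✗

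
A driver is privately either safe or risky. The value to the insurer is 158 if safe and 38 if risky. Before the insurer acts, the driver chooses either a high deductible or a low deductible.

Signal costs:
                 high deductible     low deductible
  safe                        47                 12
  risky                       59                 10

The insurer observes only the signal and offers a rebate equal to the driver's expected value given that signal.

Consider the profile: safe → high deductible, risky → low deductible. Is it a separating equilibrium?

No

Under separation the insurer infers type exactly: high deductible → safe (pays 158), low deductible → risky (pays 38).
Safe: high deductible gives 158 − 47 = 111; low deductible gives 38 − 12 = 26. No deviation. ✓
Risky: low deductible gives 38 − 10 = 28; high deductible gives 158 − 59 = 99. Would deviate. ✗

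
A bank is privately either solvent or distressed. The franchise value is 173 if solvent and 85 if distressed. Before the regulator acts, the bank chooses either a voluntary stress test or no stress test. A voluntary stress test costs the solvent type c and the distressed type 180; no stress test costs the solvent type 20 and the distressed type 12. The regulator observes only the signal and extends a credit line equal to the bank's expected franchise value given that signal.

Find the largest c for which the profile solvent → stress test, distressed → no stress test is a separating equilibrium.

108

Under separation: stress test → solvent (pays 173); no stress test → distressed (pays 85).
Distressed: 85 − 12 = 73 ≥ 173 − 180 = -7. Holds regardless of c. ✓
Solvent: 173 − c ≥ 85 − 20, so c ≤ 173 − 65 = 108.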